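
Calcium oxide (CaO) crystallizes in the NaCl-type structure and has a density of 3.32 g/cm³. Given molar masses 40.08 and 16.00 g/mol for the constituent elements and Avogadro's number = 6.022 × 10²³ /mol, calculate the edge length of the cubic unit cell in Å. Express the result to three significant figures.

M(CaO) = 56.08 g/mol; Z = 4 formula units per cell.
a³ = Z·M/(N_A·ρ) = 4 × 56.08 / (6.022 × 10²³ × 3.32) = 1.122 × 10^-22 cm³, so a = 4.823 × 10^-8 cm = 4.82 Å.

4.82 Å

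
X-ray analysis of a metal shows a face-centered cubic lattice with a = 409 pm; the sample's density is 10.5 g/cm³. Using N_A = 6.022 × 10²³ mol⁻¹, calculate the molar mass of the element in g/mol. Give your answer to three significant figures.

108 g/mol

An FCC cell has Z = 4 atoms; a = 4.090 × 10^-8 cm.
M = ρ·N_A·a³/Z = 10.5 × 6.022 × 10²³ × 6.842 × 10^-23 / 4 = 108 g/mol.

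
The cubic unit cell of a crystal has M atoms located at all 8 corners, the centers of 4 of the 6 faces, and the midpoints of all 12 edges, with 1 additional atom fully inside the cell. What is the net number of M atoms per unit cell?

Corner atoms are shared by 8 cells (1/8 each), face atoms by 2 (1/2 each), edge atoms by 4 (1/4 each), interior atoms are unshared.
Net atoms = 8 × 1/8 + 4 × 1/2 + 12 × 1/4 + 1 = 1 + 2 + 3 + 1 = 7.

7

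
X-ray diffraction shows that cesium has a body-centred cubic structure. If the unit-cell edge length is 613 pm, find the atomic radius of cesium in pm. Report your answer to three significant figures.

In a BCC lattice, atoms touch along the body diagonal, so √3·a = 4r.
r = √3·a/4 = 1.7321 × 613 / 4 = 265 pm.

265 pm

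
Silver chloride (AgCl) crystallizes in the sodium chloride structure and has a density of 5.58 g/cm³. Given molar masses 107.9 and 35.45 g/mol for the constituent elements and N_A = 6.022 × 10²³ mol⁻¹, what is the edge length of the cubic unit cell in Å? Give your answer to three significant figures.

5.55 Å

M(AgCl) = 143.35 g/mol; Z = 4 formula units per cell.
a³ = Z·M/(N_A·ρ) = 4 × 143.35 / (6.022 × 10²³ × 5.58) = 1.706 × 10^-22 cm³, so a = 5.547 × 10^-8 cm = 5.55 Å.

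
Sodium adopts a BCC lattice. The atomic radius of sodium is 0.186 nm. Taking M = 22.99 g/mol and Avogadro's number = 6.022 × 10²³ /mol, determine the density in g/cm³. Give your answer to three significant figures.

In a BCC lattice, atoms touch along the body diagonal, so √3·a = 4r, giving a = 0.4295 nm = 4.295 × 10^-8 cm.
With Z = 2, ρ = Z·M/(N_A·a³) = 2 × 22.99 / (6.022 × 10²³ × 7.926 × 10^-23) = 0.9634 g/cm³.

0.963 g/cm³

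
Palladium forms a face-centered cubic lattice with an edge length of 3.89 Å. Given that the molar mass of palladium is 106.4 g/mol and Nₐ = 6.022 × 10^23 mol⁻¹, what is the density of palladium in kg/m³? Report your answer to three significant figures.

An FCC unit cell contains Z = 4 atoms.
Cell volume: a³ = (3.89 Å)³ = (3.890 × 10^-8 cm)³ = 5.886 × 10^-23 cm³.
ρ = Z·M/(N_A·a³) = 4 × 106.4 / (6.022 × 10²³ × 5.886 × 10^-23) = 12.01 g/cm³ = 12000 kg/m³.

12000 kg/m³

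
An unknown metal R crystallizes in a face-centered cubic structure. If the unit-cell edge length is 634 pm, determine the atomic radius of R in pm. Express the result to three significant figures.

224 pm

In an FCC lattice, atoms touch along the face diagonal, so √2·a = 4r.
r = √2·a/4 = 1.4142 × 634 / 4 = 224 pm.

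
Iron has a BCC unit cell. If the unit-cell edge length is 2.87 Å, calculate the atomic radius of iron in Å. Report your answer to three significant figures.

In a BCC lattice, atoms touch along the body diagonal, so √3·a = 4r.
r = √3·a/4 = 1.7321 × 2.87 / 4 = 1.24 Å.

1.24 Å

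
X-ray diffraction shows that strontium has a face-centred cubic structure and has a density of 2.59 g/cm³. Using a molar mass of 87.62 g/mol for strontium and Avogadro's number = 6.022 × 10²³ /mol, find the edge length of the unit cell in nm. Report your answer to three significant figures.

0.608 nm

With Z = 4 atoms per FCC cell, a³ = Z·M/(N_A·ρ) = 4 × 87.62 / (6.022 × 10²³ × 2.590 g/cm³) = 2.247 × 10^-22 cm³.
a = (2.247 × 10^-22)^(1/3) = 6.080 × 10^-8 cm = 0.608 nm.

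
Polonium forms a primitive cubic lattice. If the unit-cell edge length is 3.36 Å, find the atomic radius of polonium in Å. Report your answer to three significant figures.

In a simple cubic lattice, atoms touch along the cell edge, so a = 2r.
r = a/2 = 3.36/2 = 1.68 Å.

1.68 Å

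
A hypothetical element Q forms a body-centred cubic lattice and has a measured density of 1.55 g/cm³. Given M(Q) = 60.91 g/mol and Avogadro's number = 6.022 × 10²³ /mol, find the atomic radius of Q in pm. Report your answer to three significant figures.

220 pm

For a BCC cell (Z = 2), a³ = Z·M/(N_A·ρ) = 2 × 60.91 / (6.022 × 10²³ × 1.550) = 1.305 × 10^-22 cm³, so a = 5.072 × 10^-8 cm = 507.2 pm.
Atoms touch along the body diagonal, so √3·a = 4r, so r = 0.4330 × a = 220 pm.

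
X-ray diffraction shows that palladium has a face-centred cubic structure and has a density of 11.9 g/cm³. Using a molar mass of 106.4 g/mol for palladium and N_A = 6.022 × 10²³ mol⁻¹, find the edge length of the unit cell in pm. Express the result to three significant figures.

390 pm

With Z = 4 atoms per FCC cell, a³ = Z·M/(N_A·ρ) = 4 × 106.4 / (6.022 × 10²³ × 11.90 g/cm³) = 5.939 × 10^-23 cm³.
a = (5.939 × 10^-23)^(1/3) = 3.902 × 10^-8 cm = 390 pm.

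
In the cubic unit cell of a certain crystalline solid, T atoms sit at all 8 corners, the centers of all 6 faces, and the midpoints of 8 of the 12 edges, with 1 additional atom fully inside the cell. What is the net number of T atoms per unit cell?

7

Corner atoms are shared by 8 cells (1/8 each), face atoms by 2 (1/2 each), edge atoms by 4 (1/4 each), interior atoms are unshared.
Net atoms = 8 × 1/8 + 6 × 1/2 + 8 × 1/4 + 1 = 1 + 3 + 2 + 1 = 7.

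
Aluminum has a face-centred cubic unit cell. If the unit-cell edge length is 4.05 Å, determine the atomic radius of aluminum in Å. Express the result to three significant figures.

1.43 Å

In an FCC lattice, atoms touch along the face diagonal, so √2·a = 4r.
r = √2·a/4 = 1.4142 × 4.05 / 4 = 1.43 Å.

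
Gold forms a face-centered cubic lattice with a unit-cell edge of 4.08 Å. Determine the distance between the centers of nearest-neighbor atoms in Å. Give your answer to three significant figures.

2.88 Å

In an FCC structure, atoms touch along the face diagonal, so √2·a = 4r; the nearest-neighbor distance equals 2r = 0.7071·a.
d = 0.7071 × 4.08 = 2.88 Å.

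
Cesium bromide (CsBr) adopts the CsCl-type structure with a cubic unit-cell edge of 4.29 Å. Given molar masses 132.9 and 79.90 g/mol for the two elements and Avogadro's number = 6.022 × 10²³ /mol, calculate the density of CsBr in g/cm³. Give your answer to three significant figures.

4.48 g/cm³

The CsCl-type structure contains Z = 1 formula unit per cell; M(CsBr) = 132.9 + 79.90 = 212.8 g/mol.
a³ = (4.290 × 10^-8 cm)³ = 7.895 × 10^-23 cm³.
ρ = 1 × 212.8 / (6.022 × 10²³ × 7.895 × 10^-23) = 4.476 g/cm³.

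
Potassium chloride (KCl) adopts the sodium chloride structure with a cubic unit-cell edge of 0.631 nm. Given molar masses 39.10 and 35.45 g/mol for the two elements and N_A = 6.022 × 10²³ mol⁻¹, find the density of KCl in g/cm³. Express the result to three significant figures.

1.97 g/cm³

The sodium chloride structure contains Z = 4 formula units per cell; M(KCl) = 39.10 + 35.45 = 74.55 g/mol.
a³ = (6.310 × 10^-8 cm)³ = 2.512 × 10^-22 cm³.
ρ = 4 × 74.55 / (6.022 × 10²³ × 2.512 × 10^-22) = 1.971 g/cm³.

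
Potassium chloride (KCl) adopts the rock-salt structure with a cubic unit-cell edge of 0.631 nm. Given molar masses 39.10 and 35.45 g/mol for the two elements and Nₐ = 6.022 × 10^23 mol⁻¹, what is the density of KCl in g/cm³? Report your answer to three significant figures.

The rock-salt structure contains Z = 4 formula units per cell; M(KCl) = 39.10 + 35.45 = 74.55 g/mol.
a³ = (6.310 × 10^-8 cm)³ = 2.512 × 10^-22 cm³.
ρ = 4 × 74.55 / (6.022 × 10²³ × 2.512 × 10^-22) = 1.971 g/cm³.

1.97 g/cm³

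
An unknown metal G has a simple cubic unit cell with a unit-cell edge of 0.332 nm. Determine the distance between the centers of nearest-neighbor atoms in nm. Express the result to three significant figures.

0.332 nm

In a simple cubic structure, atoms touch along the cell edge, so a = 2r; the nearest-neighbor distance equals 2r = 1.000·a.
d = 1.000 × 0.332 = 0.332 nm.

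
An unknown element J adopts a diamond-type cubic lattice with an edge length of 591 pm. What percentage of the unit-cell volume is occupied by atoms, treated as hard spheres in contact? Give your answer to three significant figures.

In a diamond cubic lattice nearest neighbors lie along the body diagonal with √3·a = 8r, so r = 0.2165a = 128.0 pm.
Packing fraction = Z·(4/3)πr³ / a³ = 8 × (4/3)π × (128.0)³ / (591)³ = 0.3401 = 34.0%.

34.0%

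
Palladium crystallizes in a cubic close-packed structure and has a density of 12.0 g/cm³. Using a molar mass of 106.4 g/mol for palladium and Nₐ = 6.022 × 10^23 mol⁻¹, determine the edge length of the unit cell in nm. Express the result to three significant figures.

With Z = 4 atoms per FCC cell, a³ = Z·M/(N_A·ρ) = 4 × 106.4 / (6.022 × 10²³ × 12.00 g/cm³) = 5.890 × 10^-23 cm³.
a = (5.890 × 10^-23)^(1/3) = 3.891 × 10^-8 cm = 0.389 nm.

0.389 nm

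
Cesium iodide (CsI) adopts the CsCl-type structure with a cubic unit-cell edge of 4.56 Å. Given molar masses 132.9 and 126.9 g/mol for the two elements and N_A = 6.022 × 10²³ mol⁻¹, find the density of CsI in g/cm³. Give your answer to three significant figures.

4.55 g/cm³

The CsCl-type structure contains Z = 1 formula unit per cell; M(CsI) = 132.9 + 126.9 = 259.8 g/mol.
a³ = (4.560 × 10^-8 cm)³ = 9.482 × 10^-23 cm³.
ρ = 1 × 259.8 / (6.022 × 10²³ × 9.482 × 10^-23) = 4.550 g/cm³.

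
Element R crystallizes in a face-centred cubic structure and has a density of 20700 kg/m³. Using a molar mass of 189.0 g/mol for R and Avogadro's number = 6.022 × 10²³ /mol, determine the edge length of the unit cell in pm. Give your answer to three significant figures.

393 pm

With Z = 4 atoms per FCC cell, a³ = Z·M/(N_A·ρ) = 4 × 189.0 / (6.022 × 10²³ × 20.70 g/cm³) = 6.065 × 10^-23 cm³.
a = (6.065 × 10^-23)^(1/3) = 3.929 × 10^-8 cm = 393 pm.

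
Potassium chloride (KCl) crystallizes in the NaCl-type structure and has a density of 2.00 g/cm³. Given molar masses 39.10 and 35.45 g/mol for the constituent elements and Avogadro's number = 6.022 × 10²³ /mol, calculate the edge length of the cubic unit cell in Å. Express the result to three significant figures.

6.28 Å

M(KCl) = 74.55 g/mol; Z = 4 formula units per cell.
a³ = Z·M/(N_A·ρ) = 4 × 74.55 / (6.022 × 10²³ × 2.00) = 2.476 × 10^-22 cm³, so a = 6.279 × 10^-8 cm = 6.28 Å.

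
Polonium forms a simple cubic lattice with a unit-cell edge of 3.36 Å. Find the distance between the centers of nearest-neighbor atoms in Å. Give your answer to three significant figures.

3.36 Å

In a simple cubic structure, atoms touch along the cell edge, so a = 2r; the nearest-neighbor distance equals 2r = 1.000·a.
d = 1.000 × 3.36 = 3.36 Å.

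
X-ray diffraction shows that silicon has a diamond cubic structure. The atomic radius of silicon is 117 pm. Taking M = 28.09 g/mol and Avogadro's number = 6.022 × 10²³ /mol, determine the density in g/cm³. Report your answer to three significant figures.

In a diamond cubic lattice, nearest neighbors lie along the body diagonal with √3·a = 8r, giving a = 540.4 pm = 5.404 × 10^-8 cm.
With Z = 8, ρ = Z·M/(N_A·a³) = 8 × 28.09 / (6.022 × 10²³ × 1.578 × 10^-22) = 2.365 g/cm³.

2.36 g/cm³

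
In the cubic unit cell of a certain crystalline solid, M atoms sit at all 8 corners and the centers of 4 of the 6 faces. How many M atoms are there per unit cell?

3

Corner atoms are shared by 8 cells (1/8 each), face atoms by 2 (1/2 each).
Net atoms = 8 × 1/8 + 4 × 1/2 = 1 + 2 = 3.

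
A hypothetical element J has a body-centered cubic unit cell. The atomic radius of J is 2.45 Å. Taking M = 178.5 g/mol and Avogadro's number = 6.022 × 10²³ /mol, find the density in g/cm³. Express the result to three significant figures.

In a BCC lattice, atoms touch along the body diagonal, so √3·a = 4r, giving a = 5.658 Å = 5.658 × 10^-8 cm.
With Z = 2, ρ = Z·M/(N_A·a³) = 2 × 178.5 / (6.022 × 10²³ × 1.811 × 10^-22) = 3.273 g/cm³.

3.27 g/cm³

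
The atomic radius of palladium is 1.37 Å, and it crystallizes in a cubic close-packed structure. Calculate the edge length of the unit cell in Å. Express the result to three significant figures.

In an FCC lattice, atoms touch along the face diagonal, so √2·a = 4r.
a = 4r/√2 = 4 × 1.37 / 1.4142 = 3.87 Å.

3.87 Å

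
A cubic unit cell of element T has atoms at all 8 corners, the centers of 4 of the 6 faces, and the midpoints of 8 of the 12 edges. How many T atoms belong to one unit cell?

5

Corner atoms are shared by 8 cells (1/8 each), face atoms by 2 (1/2 each), edge atoms by 4 (1/4 each).
Net atoms = 8 × 1/8 + 4 × 1/2 + 8 × 1/4 = 1 + 2 + 2 = 5.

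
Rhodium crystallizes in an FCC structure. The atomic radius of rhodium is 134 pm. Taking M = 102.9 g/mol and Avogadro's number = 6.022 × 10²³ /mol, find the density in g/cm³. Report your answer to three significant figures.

12.6 g/cm³

In an FCC lattice, atoms touch along the face diagonal, so √2·a = 4r, giving a = 379.0 pm = 3.790 × 10^-8 cm.
With Z = 4, ρ = Z·M/(N_A·a³) = 4 × 102.9 / (6.022 × 10²³ × 5.444 × 10^-23) = 12.55 g/cm³.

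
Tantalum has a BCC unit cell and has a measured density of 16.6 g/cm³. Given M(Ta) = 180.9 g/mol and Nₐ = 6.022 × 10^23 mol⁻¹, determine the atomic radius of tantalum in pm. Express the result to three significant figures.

143 pm

For a BCC cell (Z = 2), a³ = Z·M/(N_A·ρ) = 2 × 180.9 / (6.022 × 10²³ × 16.60) = 3.619 × 10^-23 cm³, so a = 3.308 × 10^-8 cm = 330.8 pm.
Atoms touch along the body diagonal, so √3·a = 4r, so r = 0.4330 × a = 143 pm.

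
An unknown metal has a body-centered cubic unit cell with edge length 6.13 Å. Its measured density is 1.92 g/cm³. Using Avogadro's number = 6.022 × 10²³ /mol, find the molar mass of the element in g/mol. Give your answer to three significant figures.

133 g/mol

A BCC cell has Z = 2 atoms; a = 6.130 × 10^-8 cm.
M = ρ·N_A·a³/Z = 1.92 × 6.022 × 10²³ × 2.303 × 10^-22 / 2 = 133 g/mol.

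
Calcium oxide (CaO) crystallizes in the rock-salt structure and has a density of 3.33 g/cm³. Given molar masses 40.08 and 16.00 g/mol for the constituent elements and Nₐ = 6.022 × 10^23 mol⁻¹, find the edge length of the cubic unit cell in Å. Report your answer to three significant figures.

4.82 Å

M(CaO) = 56.08 g/mol; Z = 4 formula units per cell.
a³ = Z·M/(N_A·ρ) = 4 × 56.08 / (6.022 × 10²³ × 3.33) = 1.119 × 10^-22 cm³, so a = 4.818 × 10^-8 cm = 4.82 Å.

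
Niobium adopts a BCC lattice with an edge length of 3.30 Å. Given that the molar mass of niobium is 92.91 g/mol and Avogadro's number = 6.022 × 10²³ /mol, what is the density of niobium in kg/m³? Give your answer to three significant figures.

A BCC unit cell contains Z = 2 atoms.
Cell volume: a³ = (3.30 Å)³ = (3.300 × 10^-8 cm)³ = 3.594 × 10^-23 cm³.
ρ = Z·M/(N_A·a³) = 2 × 92.91 / (6.022 × 10²³ × 3.594 × 10^-23) = 8.586 g/cm³ = 8590 kg/m³.

8590 kg/m³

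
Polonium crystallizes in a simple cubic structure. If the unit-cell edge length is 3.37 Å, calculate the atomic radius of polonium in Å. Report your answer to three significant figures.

1.69 Å

In a simple cubic lattice, atoms touch along the cell edge, so a = 2r.
r = a/2 = 3.37/2 = 1.69 Å.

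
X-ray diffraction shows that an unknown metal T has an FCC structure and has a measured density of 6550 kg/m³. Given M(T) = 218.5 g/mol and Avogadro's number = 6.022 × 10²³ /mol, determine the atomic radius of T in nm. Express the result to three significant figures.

For an FCC cell (Z = 4), a³ = Z·M/(N_A·ρ) = 4 × 218.5 / (6.022 × 10²³ × 6.550) = 2.216 × 10^-22 cm³, so a = 6.051 × 10^-8 cm = 0.6051 nm.
Atoms touch along the face diagonal, so √2·a = 4r, so r = 0.3536 × a = 0.214 nm.

0.214 nm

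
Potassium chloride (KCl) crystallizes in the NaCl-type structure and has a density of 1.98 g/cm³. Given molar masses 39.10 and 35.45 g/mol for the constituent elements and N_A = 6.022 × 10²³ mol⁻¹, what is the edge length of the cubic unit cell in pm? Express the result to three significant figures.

M(KCl) = 74.55 g/mol; Z = 4 formula units per cell.
a³ = Z·M/(N_A·ρ) = 4 × 74.55 / (6.022 × 10²³ × 1.98) = 2.501 × 10^-22 cm³, so a = 6.300 × 10^-8 cm = 630 pm.

630 pm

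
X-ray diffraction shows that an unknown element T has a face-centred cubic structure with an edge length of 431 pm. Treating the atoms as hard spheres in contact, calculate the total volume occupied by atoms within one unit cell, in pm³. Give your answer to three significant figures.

5.93 × 10^7 pm³

In an FCC lattice atoms touch along the face diagonal, so √2·a = 4r, so r = 0.3536a = 152.4 pm.
V_atoms = Z × (4/3)πr³ = 4 × (4/3)π × (152.4)³ = 5.93 × 10^7 pm³.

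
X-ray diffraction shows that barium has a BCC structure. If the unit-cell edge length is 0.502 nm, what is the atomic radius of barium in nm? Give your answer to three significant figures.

In a BCC lattice, atoms touch along the body diagonal, so √3·a = 4r.
r = √3·a/4 = 1.7321 × 0.502 / 4 = 0.217 nm.

0.217 nm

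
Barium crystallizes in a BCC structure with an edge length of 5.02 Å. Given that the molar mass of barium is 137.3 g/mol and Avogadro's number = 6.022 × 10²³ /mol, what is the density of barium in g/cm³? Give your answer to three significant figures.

A BCC unit cell contains Z = 2 atoms.
Cell volume: a³ = (5.02 Å)³ = (5.020 × 10^-8 cm)³ = 1.265 × 10^-22 cm³.
ρ = Z·M/(N_A·a³) = 2 × 137.3 / (6.022 × 10²³ × 1.265 × 10^-22) = 3.605 g/cm³.

3.60 g/cm³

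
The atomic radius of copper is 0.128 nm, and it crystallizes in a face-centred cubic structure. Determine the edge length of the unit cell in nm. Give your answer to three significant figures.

In an FCC lattice, atoms touch along the face diagonal, so √2·a = 4r.
a = 4r/√2 = 4 × 0.128 / 1.4142 = 0.362 nm.

0.362 nm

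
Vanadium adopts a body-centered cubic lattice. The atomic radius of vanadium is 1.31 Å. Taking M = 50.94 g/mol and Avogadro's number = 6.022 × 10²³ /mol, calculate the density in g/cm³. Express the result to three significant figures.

In a BCC lattice, atoms touch along the body diagonal, so √3·a = 4r, giving a = 3.025 Å = 3.025 × 10^-8 cm.
With Z = 2, ρ = Z·M/(N_A·a³) = 2 × 50.94 / (6.022 × 10²³ × 2.769 × 10^-23) = 6.110 g/cm³.

6.11 g/cm³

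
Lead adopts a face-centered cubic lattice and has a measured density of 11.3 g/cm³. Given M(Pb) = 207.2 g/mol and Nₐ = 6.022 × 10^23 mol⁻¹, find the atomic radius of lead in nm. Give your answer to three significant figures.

0.175 nm

For an FCC cell (Z = 4), a³ = Z·M/(N_A·ρ) = 4 × 207.2 / (6.022 × 10²³ × 11.30) = 1.218 × 10^-22 cm³, so a = 4.957 × 10^-8 cm = 0.4957 nm.
Atoms touch along the face diagonal, so √2·a = 4r, so r = 0.3536 × a = 0.175 nm.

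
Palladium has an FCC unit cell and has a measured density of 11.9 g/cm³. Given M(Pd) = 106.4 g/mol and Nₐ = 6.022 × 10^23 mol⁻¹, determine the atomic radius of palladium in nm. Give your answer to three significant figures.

0.138 nm

For an FCC cell (Z = 4), a³ = Z·M/(N_A·ρ) = 4 × 106.4 / (6.022 × 10²³ × 11.90) = 5.939 × 10^-23 cm³, so a = 3.902 × 10^-8 cm = 0.3902 nm.
Atoms touch along the face diagonal, so √2·a = 4r, so r = 0.3536 × a = 0.138 nm.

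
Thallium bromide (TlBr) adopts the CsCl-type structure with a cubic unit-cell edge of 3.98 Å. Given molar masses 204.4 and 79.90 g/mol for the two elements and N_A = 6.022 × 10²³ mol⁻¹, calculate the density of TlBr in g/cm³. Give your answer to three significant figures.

7.49 g/cm³

The CsCl-type structure contains Z = 1 formula unit per cell; M(TlBr) = 204.4 + 79.90 = 284.3 g/mol.
a³ = (3.980 × 10^-8 cm)³ = 6.304 × 10^-23 cm³.
ρ = 1 × 284.3 / (6.022 × 10²³ × 6.304 × 10^-23) = 7.488 g/cm³.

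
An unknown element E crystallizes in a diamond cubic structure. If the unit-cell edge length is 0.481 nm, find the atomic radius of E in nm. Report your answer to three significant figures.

0.104 nm

In a diamond cubic lattice, nearest neighbors lie along the body diagonal with √3·a = 8r.
r = √3·a/8 = 1.7321 × 0.481 / 8 = 0.104 nm.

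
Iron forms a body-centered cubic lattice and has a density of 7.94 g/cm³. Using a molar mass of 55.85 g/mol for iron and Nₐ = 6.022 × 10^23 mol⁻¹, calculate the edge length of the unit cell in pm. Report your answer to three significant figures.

286 pm

With Z = 2 atoms per BCC cell, a³ = Z·M/(N_A·ρ) = 2 × 55.85 / (6.022 × 10²³ × 7.940 g/cm³) = 2.336 × 10^-23 cm³.
a = (2.336 × 10^-23)^(1/3) = 2.859 × 10^-8 cm = 286 pm.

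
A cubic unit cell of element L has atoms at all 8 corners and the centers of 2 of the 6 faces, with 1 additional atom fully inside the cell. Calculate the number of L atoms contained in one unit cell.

3

Corner atoms are shared by 8 cells (1/8 each), face atoms by 2 (1/2 each), interior atoms are unshared.
Net atoms = 8 × 1/8 + 2 × 1/2 + 1 = 1 + 1 + 1 = 3.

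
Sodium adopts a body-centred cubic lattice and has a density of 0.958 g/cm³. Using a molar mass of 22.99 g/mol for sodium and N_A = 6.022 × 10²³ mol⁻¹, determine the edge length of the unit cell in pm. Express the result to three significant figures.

With Z = 2 atoms per BCC cell, a³ = Z·M/(N_A·ρ) = 2 × 22.99 / (6.022 × 10²³ × 0.9580 g/cm³) = 7.970 × 10^-23 cm³.
a = (7.970 × 10^-23)^(1/3) = 4.303 × 10^-8 cm = 430 pm.

430 pm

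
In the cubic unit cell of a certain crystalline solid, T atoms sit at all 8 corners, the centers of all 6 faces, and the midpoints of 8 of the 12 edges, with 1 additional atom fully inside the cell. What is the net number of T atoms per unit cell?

7

Corner atoms are shared by 8 cells (1/8 each), face atoms by 2 (1/2 each), edge atoms by 4 (1/4 each), interior atoms are unshared.
Net atoms = 8 × 1/8 + 6 × 1/2 + 8 × 1/4 + 1 = 1 + 3 + 2 + 1 = 7.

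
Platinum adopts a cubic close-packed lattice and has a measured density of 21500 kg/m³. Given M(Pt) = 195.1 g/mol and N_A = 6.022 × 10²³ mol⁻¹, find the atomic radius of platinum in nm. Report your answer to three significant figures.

For an FCC cell (Z = 4), a³ = Z·M/(N_A·ρ) = 4 × 195.1 / (6.022 × 10²³ × 21.50) = 6.028 × 10^-23 cm³, so a = 3.921 × 10^-8 cm = 0.3921 nm.
Atoms touch along the face diagonal, so √2·a = 4r, so r = 0.3536 × a = 0.139 nm.

0.139 nm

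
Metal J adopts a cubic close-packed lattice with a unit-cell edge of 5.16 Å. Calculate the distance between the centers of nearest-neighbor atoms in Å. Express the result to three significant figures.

In an FCC structure, atoms touch along the face diagonal, so √2·a = 4r; the nearest-neighbor distance equals 2r = 0.7071·a.
d = 0.7071 × 5.16 = 3.65 Å.

3.65 Å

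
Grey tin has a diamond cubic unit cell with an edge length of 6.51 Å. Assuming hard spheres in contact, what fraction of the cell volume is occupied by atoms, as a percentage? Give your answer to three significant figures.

34.0%

In a diamond cubic lattice nearest neighbors lie along the body diagonal with √3·a = 8r, so r = 0.2165a = 1.409 Å.
Packing fraction = Z·(4/3)πr³ / a³ = 8 × (4/3)π × (1.409)³ / (6.51)³ = 0.3401 = 34.0%.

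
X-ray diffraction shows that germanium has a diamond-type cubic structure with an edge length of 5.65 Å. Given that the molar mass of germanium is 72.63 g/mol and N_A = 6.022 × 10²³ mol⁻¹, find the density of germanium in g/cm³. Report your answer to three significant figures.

A diamond cubic unit cell contains Z = 8 atoms.
Cell volume: a³ = (5.65 Å)³ = (5.650 × 10^-8 cm)³ = 1.804 × 10^-22 cm³.
ρ = Z·M/(N_A·a³) = 8 × 72.63 / (6.022 × 10²³ × 1.804 × 10^-22) = 5.350 g/cm³.

5.35 g/cm³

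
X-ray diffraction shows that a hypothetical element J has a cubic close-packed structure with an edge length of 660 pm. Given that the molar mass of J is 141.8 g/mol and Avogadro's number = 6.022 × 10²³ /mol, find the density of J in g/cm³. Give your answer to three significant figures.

3.28 g/cm³

An FCC unit cell contains Z = 4 atoms.
Cell volume: a³ = (660 pm)³ = (6.600 × 10^-8 cm)³ = 2.875 × 10^-22 cm³.
ρ = Z·M/(N_A·a³) = 4 × 141.8 / (6.022 × 10²³ × 2.875 × 10^-22) = 3.276 g/cm³.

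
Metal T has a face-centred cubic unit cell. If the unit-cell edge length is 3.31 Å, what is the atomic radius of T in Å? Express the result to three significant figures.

1.17 Å

In an FCC lattice, atoms touch along the face diagonal, so √2·a = 4r.
r = √2·a/4 = 1.4142 × 3.31 / 4 = 1.17 Å.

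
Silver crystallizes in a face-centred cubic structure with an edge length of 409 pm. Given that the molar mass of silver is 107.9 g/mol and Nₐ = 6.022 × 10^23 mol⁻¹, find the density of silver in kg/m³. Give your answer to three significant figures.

10500 kg/m³

An FCC unit cell contains Z = 4 atoms.
Cell volume: a³ = (409 pm)³ = (4.090 × 10^-8 cm)³ = 6.842 × 10^-23 cm³.
ρ = Z·M/(N_A·a³) = 4 × 107.9 / (6.022 × 10²³ × 6.842 × 10^-23) = 10.48 g/cm³ = 10500 kg/m³.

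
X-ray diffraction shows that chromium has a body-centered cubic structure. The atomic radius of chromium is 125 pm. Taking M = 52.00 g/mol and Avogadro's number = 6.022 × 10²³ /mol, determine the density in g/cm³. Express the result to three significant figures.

7.18 g/cm³

In a BCC lattice, atoms touch along the body diagonal, so √3·a = 4r, giving a = 288.7 pm = 2.887 × 10^-8 cm.
With Z = 2, ρ = Z·M/(N_A·a³) = 2 × 52.00 / (6.022 × 10²³ × 2.406 × 10^-23) = 7.179 g/cm³.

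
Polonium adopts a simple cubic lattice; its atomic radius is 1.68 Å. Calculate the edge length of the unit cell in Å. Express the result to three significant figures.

In a simple cubic lattice, atoms touch along the cell edge, so a = 2r.
a = 2r = 2 × 1.68 = 3.36 Å.

3.36 Å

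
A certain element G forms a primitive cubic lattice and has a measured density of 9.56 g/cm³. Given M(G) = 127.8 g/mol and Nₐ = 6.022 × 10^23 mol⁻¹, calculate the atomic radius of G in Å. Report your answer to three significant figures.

For a simple cubic cell (Z = 1), a³ = Z·M/(N_A·ρ) = 1 × 127.8 / (6.022 × 10²³ × 9.560) = 2.220 × 10^-23 cm³, so a = 2.810 × 10^-8 cm = 2.810 Å.
Atoms touch along the cell edge, so a = 2r, so r = 0.5000 × a = 1.41 Å.

1.41 Å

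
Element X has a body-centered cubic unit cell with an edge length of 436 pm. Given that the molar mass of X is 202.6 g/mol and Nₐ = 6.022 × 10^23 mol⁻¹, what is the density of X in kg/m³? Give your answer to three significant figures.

8120 kg/m³

A BCC unit cell contains Z = 2 atoms.
Cell volume: a³ = (436 pm)³ = (4.360 × 10^-8 cm)³ = 8.288 × 10^-23 cm³.
ρ = Z·M/(N_A·a³) = 2 × 202.6 / (6.022 × 10²³ × 8.288 × 10^-23) = 8.118 g/cm³ = 8120 kg/m³.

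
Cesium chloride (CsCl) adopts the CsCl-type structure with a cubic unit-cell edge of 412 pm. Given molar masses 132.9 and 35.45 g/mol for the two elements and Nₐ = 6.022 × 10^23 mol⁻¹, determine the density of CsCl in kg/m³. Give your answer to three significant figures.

4000 kg/m³

The CsCl-type structure contains Z = 1 formula unit per cell; M(CsCl) = 132.9 + 35.45 = 168.35 g/mol.
a³ = (4.120 × 10^-8 cm)³ = 6.993 × 10^-23 cm³.
ρ = 1 × 168.35 / (6.022 × 10²³ × 6.993 × 10^-23) = 3.997 g/cm³ = 4000 kg/m³.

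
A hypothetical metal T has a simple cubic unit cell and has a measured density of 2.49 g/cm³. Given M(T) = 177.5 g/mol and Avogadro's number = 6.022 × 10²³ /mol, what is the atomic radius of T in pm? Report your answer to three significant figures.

For a simple cubic cell (Z = 1), a³ = Z·M/(N_A·ρ) = 1 × 177.5 / (6.022 × 10²³ × 2.490) = 1.184 × 10^-22 cm³, so a = 4.910 × 10^-8 cm = 491.0 pm.
Atoms touch along the cell edge, so a = 2r, so r = 0.5000 × a = 246 pm.

246 pm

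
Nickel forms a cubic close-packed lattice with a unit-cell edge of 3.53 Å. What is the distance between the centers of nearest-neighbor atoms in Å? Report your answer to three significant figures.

2.50 Å

In an FCC structure, atoms touch along the face diagonal, so √2·a = 4r; the nearest-neighbor distance equals 2r = 0.7071·a.
d = 0.7071 × 3.53 = 2.50 Å.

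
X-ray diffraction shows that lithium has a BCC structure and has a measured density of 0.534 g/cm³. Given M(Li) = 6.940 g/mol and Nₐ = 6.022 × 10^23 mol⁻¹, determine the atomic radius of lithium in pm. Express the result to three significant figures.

For a BCC cell (Z = 2), a³ = Z·M/(N_A·ρ) = 2 × 6.940 / (6.022 × 10²³ × 0.5340) = 4.316 × 10^-23 cm³, so a = 3.508 × 10^-8 cm = 350.8 pm.
Atoms touch along the body diagonal, so √3·a = 4r, so r = 0.4330 × a = 152 pm.

152 pm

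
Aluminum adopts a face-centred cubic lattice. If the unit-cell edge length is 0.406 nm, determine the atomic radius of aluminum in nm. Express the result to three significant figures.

In an FCC lattice, atoms touch along the face diagonal, so √2·a = 4r.
r = √2·a/4 = 1.4142 × 0.406 / 4 = 0.144 nm.

0.144 nm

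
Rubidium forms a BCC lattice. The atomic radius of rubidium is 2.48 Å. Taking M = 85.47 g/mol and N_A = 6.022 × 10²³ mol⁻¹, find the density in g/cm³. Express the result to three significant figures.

1.51 g/cm³

In a BCC lattice, atoms touch along the body diagonal, so √3·a = 4r, giving a = 5.727 Å = 5.727 × 10^-8 cm.
With Z = 2, ρ = Z·M/(N_A·a³) = 2 × 85.47 / (6.022 × 10²³ × 1.879 × 10^-22) = 1.511 g/cm³.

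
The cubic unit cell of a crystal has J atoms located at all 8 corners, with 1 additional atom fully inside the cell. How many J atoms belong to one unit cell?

2

Corner atoms are shared by 8 cells (1/8 each), interior atoms are unshared.
Net atoms = 8 × 1/8 + 1 = 1 + 1 = 2.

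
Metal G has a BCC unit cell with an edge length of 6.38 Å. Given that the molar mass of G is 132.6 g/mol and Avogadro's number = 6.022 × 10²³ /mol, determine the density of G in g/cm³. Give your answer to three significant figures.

1.70 g/cm³

A BCC unit cell contains Z = 2 atoms.
Cell volume: a³ = (6.38 Å)³ = (6.380 × 10^-8 cm)³ = 2.597 × 10^-22 cm³.
ρ = Z·M/(N_A·a³) = 2 × 132.6 / (6.022 × 10²³ × 2.597 × 10^-22) = 1.696 g/cm³.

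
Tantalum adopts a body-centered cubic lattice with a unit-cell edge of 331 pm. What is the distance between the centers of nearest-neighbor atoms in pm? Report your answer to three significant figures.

In a BCC structure, atoms touch along the body diagonal, so √3·a = 4r; the nearest-neighbor distance equals 2r = 0.8660·a.
d = 0.8660 × 331 = 287 pm.

287 pm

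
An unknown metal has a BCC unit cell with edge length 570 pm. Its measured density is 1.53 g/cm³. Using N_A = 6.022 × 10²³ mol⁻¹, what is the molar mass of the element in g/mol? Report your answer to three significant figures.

85.3 g/mol

A BCC cell has Z = 2 atoms; a = 5.700 × 10^-8 cm.
M = ρ·N_A·a³/Z = 1.53 × 6.022 × 10²³ × 1.852 × 10^-22 / 2 = 85.3 g/mol.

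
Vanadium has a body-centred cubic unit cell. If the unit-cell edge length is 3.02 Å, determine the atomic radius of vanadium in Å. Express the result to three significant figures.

In a BCC lattice, atoms touch along the body diagonal, so √3·a = 4r.
r = √3·a/4 = 1.7321 × 3.02 / 4 = 1.31 Å.

1.31 Å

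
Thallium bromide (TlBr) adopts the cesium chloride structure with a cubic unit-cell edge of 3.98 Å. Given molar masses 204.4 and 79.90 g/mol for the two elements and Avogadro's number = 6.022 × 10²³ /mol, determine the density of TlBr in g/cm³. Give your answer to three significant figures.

The cesium chloride structure contains Z = 1 formula unit per cell; M(TlBr) = 204.4 + 79.90 = 284.3 g/mol.
a³ = (3.980 × 10^-8 cm)³ = 6.304 × 10^-23 cm³.
ρ = 1 × 284.3 / (6.022 × 10²³ × 6.304 × 10^-23) = 7.488 g/cm³.

7.49 g/cm³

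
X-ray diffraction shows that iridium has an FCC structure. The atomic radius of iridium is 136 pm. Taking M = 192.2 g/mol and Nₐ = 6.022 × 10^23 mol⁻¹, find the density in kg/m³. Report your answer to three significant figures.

22400 kg/m³

In an FCC lattice, atoms touch along the face diagonal, so √2·a = 4r, giving a = 384.7 pm = 3.847 × 10^-8 cm.
With Z = 4, ρ = Z·M/(N_A·a³) = 4 × 192.2 / (6.022 × 10²³ × 5.692 × 10^-23) = 22.43 g/cm³ = 22400 kg/m³.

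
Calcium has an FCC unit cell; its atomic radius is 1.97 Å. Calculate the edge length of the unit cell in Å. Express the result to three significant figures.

5.57 Å

In an FCC lattice, atoms touch along the face diagonal, so √2·a = 4r.
a = 4r/√2 = 4 × 1.97 / 1.4142 = 5.57 Å.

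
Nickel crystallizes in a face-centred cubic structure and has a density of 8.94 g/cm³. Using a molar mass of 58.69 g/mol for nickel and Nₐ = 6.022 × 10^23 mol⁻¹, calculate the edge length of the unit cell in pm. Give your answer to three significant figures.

With Z = 4 atoms per FCC cell, a³ = Z·M/(N_A·ρ) = 4 × 58.69 / (6.022 × 10²³ × 8.940 g/cm³) = 4.361 × 10^-23 cm³.
a = (4.361 × 10^-23)^(1/3) = 3.520 × 10^-8 cm = 352 pm.

352 pm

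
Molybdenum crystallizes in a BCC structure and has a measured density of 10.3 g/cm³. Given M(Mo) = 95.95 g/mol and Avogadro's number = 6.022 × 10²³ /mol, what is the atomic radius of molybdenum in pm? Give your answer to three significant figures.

For a BCC cell (Z = 2), a³ = Z·M/(N_A·ρ) = 2 × 95.95 / (6.022 × 10²³ × 10.30) = 3.094 × 10^-23 cm³, so a = 3.139 × 10^-8 cm = 313.9 pm.
Atoms touch along the body diagonal, so √3·a = 4r, so r = 0.4330 × a = 136 pm.

136 pm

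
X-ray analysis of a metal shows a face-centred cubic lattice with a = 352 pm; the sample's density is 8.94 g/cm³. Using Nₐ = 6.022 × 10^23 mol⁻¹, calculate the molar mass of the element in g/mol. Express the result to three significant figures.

An FCC cell has Z = 4 atoms; a = 3.520 × 10^-8 cm.
M = ρ·N_A·a³/Z = 8.94 × 6.022 × 10²³ × 4.361 × 10^-23 / 4 = 58.7 g/mol.

58.7 g/mol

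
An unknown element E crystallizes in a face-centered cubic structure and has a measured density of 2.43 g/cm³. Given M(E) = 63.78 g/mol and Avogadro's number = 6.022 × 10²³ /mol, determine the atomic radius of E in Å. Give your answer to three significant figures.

1.98 Å

For an FCC cell (Z = 4), a³ = Z·M/(N_A·ρ) = 4 × 63.78 / (6.022 × 10²³ × 2.430) = 1.743 × 10^-22 cm³, so a = 5.586 × 10^-8 cm = 5.586 Å.
Atoms touch along the face diagonal, so √2·a = 4r, so r = 0.3536 × a = 1.98 Å.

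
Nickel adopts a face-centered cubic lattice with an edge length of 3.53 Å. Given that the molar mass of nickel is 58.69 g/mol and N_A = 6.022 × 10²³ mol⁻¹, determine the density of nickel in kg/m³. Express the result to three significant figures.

8860 kg/m³

An FCC unit cell contains Z = 4 atoms.
Cell volume: a³ = (3.53 Å)³ = (3.530 × 10^-8 cm)³ = 4.399 × 10^-23 cm³.
ρ = Z·M/(N_A·a³) = 4 × 58.69 / (6.022 × 10²³ × 4.399 × 10^-23) = 8.863 g/cm³ = 8860 kg/m³.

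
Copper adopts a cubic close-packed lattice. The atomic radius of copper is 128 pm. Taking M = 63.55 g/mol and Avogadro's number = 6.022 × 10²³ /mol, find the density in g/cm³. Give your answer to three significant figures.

In an FCC lattice, atoms touch along the face diagonal, so √2·a = 4r, giving a = 362.0 pm = 3.620 × 10^-8 cm.
With Z = 4, ρ = Z·M/(N_A·a³) = 4 × 63.55 / (6.022 × 10²³ × 4.745 × 10^-23) = 8.895 g/cm³.

8.90 g/cm³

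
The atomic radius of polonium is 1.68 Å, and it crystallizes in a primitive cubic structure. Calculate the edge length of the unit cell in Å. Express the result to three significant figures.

3.36 Å

In a simple cubic lattice, atoms touch along the cell edge, so a = 2r.
a = 2r = 2 × 1.68 = 3.36 Å.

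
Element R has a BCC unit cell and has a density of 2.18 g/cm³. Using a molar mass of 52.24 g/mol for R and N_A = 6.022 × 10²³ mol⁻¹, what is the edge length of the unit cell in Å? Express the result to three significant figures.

4.30 Å

With Z = 2 atoms per BCC cell, a³ = Z·M/(N_A·ρ) = 2 × 52.24 / (6.022 × 10²³ × 2.180 g/cm³) = 7.959 × 10^-23 cm³.
a = (7.959 × 10^-23)^(1/3) = 4.301 × 10^-8 cm = 4.30 Å.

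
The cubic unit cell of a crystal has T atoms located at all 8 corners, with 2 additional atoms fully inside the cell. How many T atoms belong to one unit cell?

3

Corner atoms are shared by 8 cells (1/8 each), interior atoms are unshared.
Net atoms = 8 × 1/8 + 2 = 1 + 2 = 3.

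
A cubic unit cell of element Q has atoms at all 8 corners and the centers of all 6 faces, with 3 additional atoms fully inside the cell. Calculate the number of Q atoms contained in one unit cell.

Corner atoms are shared by 8 cells (1/8 each), face atoms by 2 (1/2 each), interior atoms are unshared.
Net atoms = 8 × 1/8 + 6 × 1/2 + 3 = 1 + 3 + 3 = 7.

7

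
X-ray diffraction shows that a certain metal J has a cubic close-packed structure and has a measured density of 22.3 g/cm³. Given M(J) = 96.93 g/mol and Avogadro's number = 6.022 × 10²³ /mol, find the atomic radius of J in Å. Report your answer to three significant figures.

1.08 Å

For an FCC cell (Z = 4), a³ = Z·M/(N_A·ρ) = 4 × 96.93 / (6.022 × 10²³ × 22.30) = 2.887 × 10^-23 cm³, so a = 3.068 × 10^-8 cm = 3.068 Å.
Atoms touch along the face diagonal, so √2·a = 4r, so r = 0.3536 × a = 1.08 Å.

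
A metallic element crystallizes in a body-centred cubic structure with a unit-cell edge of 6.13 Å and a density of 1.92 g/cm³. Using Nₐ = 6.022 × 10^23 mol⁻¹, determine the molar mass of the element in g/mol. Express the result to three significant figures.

133 g/mol

A BCC cell has Z = 2 atoms; a = 6.130 × 10^-8 cm.
M = ρ·N_A·a³/Z = 1.92 × 6.022 × 10²³ × 2.303 × 10^-22 / 2 = 133 g/mol.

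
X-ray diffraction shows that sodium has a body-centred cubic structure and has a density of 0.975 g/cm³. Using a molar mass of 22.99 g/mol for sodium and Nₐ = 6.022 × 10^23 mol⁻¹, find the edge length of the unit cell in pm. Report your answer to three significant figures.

428 pm

With Z = 2 atoms per BCC cell, a³ = Z·M/(N_A·ρ) = 2 × 22.99 / (6.022 × 10²³ × 0.9750 g/cm³) = 7.831 × 10^-23 cm³.
a = (7.831 × 10^-23)^(1/3) = 4.278 × 10^-8 cm = 428 pm.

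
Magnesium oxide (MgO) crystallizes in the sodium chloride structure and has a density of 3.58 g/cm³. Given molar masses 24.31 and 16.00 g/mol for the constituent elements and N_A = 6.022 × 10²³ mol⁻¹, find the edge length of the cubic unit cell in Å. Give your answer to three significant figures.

M(MgO) = 40.31 g/mol; Z = 4 formula units per cell.
a³ = Z·M/(N_A·ρ) = 4 × 40.31 / (6.022 × 10²³ × 3.58) = 7.479 × 10^-23 cm³, so a = 4.213 × 10^-8 cm = 4.21 Å.

4.21 Å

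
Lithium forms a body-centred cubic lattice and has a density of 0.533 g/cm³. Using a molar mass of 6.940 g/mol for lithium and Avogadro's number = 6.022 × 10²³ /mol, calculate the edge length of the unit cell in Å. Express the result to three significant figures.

3.51 Å

With Z = 2 atoms per BCC cell, a³ = Z·M/(N_A·ρ) = 2 × 6.940 / (6.022 × 10²³ × 0.5330 g/cm³) = 4.324 × 10^-23 cm³.
a = (4.324 × 10^-23)^(1/3) = 3.510 × 10^-8 cm = 3.51 Å.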